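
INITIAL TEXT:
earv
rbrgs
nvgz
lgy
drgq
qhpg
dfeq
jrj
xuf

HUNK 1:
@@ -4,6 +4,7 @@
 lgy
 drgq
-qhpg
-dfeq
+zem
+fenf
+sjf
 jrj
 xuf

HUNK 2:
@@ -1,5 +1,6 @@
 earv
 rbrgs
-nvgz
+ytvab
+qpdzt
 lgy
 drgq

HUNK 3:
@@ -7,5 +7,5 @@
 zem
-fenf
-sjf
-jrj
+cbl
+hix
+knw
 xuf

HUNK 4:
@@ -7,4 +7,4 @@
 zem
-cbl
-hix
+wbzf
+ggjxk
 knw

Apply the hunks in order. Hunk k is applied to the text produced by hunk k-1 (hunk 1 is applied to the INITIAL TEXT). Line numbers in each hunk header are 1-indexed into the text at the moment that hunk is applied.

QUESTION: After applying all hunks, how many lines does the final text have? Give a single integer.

Answer: 11

Derivation:
Hunk 1: at line 4 remove [qhpg,dfeq] add [zem,fenf,sjf] -> 10 lines: earv rbrgs nvgz lgy drgq zem fenf sjf jrj xuf
Hunk 2: at line 1 remove [nvgz] add [ytvab,qpdzt] -> 11 lines: earv rbrgs ytvab qpdzt lgy drgq zem fenf sjf jrj xuf
Hunk 3: at line 7 remove [fenf,sjf,jrj] add [cbl,hix,knw] -> 11 lines: earv rbrgs ytvab qpdzt lgy drgq zem cbl hix knw xuf
Hunk 4: at line 7 remove [cbl,hix] add [wbzf,ggjxk] -> 11 lines: earv rbrgs ytvab qpdzt lgy drgq zem wbzf ggjxk knw xuf
Final line count: 11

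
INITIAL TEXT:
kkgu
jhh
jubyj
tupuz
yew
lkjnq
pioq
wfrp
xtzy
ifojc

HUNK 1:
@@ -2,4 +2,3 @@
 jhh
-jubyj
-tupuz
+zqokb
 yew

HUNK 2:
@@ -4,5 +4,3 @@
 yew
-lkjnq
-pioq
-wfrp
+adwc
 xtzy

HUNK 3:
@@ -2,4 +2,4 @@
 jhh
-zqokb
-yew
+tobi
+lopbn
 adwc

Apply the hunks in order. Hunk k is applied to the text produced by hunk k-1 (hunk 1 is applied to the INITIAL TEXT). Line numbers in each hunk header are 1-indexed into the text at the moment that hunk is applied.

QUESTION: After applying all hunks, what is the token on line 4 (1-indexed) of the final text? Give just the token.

Hunk 1: at line 2 remove [jubyj,tupuz] add [zqokb] -> 9 lines: kkgu jhh zqokb yew lkjnq pioq wfrp xtzy ifojc
Hunk 2: at line 4 remove [lkjnq,pioq,wfrp] add [adwc] -> 7 lines: kkgu jhh zqokb yew adwc xtzy ifojc
Hunk 3: at line 2 remove [zqokb,yew] add [tobi,lopbn] -> 7 lines: kkgu jhh tobi lopbn adwc xtzy ifojc
Final line 4: lopbn

Answer: lopbn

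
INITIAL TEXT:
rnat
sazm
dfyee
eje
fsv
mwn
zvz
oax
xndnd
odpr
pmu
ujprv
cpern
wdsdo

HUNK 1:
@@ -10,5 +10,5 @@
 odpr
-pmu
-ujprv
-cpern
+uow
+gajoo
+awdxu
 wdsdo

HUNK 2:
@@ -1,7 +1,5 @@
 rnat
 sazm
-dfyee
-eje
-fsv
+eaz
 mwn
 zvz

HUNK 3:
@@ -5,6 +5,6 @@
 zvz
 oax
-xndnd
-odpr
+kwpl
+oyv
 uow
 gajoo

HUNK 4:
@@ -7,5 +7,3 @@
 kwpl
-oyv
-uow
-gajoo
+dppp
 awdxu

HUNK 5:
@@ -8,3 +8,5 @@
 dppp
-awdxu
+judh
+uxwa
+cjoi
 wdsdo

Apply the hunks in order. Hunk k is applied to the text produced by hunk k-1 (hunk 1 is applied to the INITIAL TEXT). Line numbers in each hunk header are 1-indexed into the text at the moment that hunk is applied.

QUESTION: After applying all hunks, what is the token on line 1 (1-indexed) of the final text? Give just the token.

Hunk 1: at line 10 remove [pmu,ujprv,cpern] add [uow,gajoo,awdxu] -> 14 lines: rnat sazm dfyee eje fsv mwn zvz oax xndnd odpr uow gajoo awdxu wdsdo
Hunk 2: at line 1 remove [dfyee,eje,fsv] add [eaz] -> 12 lines: rnat sazm eaz mwn zvz oax xndnd odpr uow gajoo awdxu wdsdo
Hunk 3: at line 5 remove [xndnd,odpr] add [kwpl,oyv] -> 12 lines: rnat sazm eaz mwn zvz oax kwpl oyv uow gajoo awdxu wdsdo
Hunk 4: at line 7 remove [oyv,uow,gajoo] add [dppp] -> 10 lines: rnat sazm eaz mwn zvz oax kwpl dppp awdxu wdsdo
Hunk 5: at line 8 remove [awdxu] add [judh,uxwa,cjoi] -> 12 lines: rnat sazm eaz mwn zvz oax kwpl dppp judh uxwa cjoi wdsdo
Final line 1: rnat

Answer: rnat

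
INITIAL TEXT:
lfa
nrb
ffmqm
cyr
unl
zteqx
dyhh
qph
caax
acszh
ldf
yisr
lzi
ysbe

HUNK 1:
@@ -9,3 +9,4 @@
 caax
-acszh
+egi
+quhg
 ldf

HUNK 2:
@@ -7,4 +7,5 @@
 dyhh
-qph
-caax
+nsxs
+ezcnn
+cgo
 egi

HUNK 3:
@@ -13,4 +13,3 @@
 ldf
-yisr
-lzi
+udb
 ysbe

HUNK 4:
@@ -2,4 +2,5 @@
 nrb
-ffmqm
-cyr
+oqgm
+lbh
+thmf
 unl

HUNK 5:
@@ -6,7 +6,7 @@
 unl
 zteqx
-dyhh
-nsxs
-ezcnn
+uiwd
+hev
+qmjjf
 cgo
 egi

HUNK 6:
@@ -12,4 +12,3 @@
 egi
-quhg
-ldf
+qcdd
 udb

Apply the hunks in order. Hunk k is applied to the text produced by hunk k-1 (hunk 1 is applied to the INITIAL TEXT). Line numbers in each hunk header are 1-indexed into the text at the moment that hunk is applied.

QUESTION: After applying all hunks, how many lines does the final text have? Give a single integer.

Answer: 15

Derivation:
Hunk 1: at line 9 remove [acszh] add [egi,quhg] -> 15 lines: lfa nrb ffmqm cyr unl zteqx dyhh qph caax egi quhg ldf yisr lzi ysbe
Hunk 2: at line 7 remove [qph,caax] add [nsxs,ezcnn,cgo] -> 16 lines: lfa nrb ffmqm cyr unl zteqx dyhh nsxs ezcnn cgo egi quhg ldf yisr lzi ysbe
Hunk 3: at line 13 remove [yisr,lzi] add [udb] -> 15 lines: lfa nrb ffmqm cyr unl zteqx dyhh nsxs ezcnn cgo egi quhg ldf udb ysbe
Hunk 4: at line 2 remove [ffmqm,cyr] add [oqgm,lbh,thmf] -> 16 lines: lfa nrb oqgm lbh thmf unl zteqx dyhh nsxs ezcnn cgo egi quhg ldf udb ysbe
Hunk 5: at line 6 remove [dyhh,nsxs,ezcnn] add [uiwd,hev,qmjjf] -> 16 lines: lfa nrb oqgm lbh thmf unl zteqx uiwd hev qmjjf cgo egi quhg ldf udb ysbe
Hunk 6: at line 12 remove [quhg,ldf] add [qcdd] -> 15 lines: lfa nrb oqgm lbh thmf unl zteqx uiwd hev qmjjf cgo egi qcdd udb ysbe
Final line count: 15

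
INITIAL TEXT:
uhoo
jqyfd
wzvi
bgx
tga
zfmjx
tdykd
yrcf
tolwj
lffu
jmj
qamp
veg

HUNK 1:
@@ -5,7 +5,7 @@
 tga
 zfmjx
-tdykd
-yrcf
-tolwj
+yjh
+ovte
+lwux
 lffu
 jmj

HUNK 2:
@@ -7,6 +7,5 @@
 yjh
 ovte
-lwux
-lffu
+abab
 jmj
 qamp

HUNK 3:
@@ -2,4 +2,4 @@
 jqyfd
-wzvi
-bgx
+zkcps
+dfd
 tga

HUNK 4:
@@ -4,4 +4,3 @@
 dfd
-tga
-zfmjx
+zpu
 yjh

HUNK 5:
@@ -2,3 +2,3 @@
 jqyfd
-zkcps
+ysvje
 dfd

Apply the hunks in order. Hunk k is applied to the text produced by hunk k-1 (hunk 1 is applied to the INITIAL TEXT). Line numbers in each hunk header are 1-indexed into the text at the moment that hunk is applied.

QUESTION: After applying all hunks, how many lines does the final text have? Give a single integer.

Answer: 11

Derivation:
Hunk 1: at line 5 remove [tdykd,yrcf,tolwj] add [yjh,ovte,lwux] -> 13 lines: uhoo jqyfd wzvi bgx tga zfmjx yjh ovte lwux lffu jmj qamp veg
Hunk 2: at line 7 remove [lwux,lffu] add [abab] -> 12 lines: uhoo jqyfd wzvi bgx tga zfmjx yjh ovte abab jmj qamp veg
Hunk 3: at line 2 remove [wzvi,bgx] add [zkcps,dfd] -> 12 lines: uhoo jqyfd zkcps dfd tga zfmjx yjh ovte abab jmj qamp veg
Hunk 4: at line 4 remove [tga,zfmjx] add [zpu] -> 11 lines: uhoo jqyfd zkcps dfd zpu yjh ovte abab jmj qamp veg
Hunk 5: at line 2 remove [zkcps] add [ysvje] -> 11 lines: uhoo jqyfd ysvje dfd zpu yjh ovte abab jmj qamp veg
Final line count: 11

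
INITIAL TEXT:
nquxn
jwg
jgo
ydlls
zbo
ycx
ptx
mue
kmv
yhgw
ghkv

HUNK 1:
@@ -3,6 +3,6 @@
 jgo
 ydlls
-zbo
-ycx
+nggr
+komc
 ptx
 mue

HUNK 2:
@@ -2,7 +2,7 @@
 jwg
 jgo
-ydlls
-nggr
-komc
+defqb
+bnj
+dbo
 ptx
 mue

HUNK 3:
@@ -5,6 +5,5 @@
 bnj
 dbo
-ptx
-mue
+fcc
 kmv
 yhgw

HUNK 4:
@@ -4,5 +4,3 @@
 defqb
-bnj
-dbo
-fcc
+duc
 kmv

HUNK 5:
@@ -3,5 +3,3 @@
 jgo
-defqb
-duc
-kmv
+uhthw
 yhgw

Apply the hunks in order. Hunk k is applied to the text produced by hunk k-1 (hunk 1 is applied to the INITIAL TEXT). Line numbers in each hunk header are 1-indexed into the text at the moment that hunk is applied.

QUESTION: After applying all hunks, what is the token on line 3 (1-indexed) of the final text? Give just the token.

Answer: jgo

Derivation:
Hunk 1: at line 3 remove [zbo,ycx] add [nggr,komc] -> 11 lines: nquxn jwg jgo ydlls nggr komc ptx mue kmv yhgw ghkv
Hunk 2: at line 2 remove [ydlls,nggr,komc] add [defqb,bnj,dbo] -> 11 lines: nquxn jwg jgo defqb bnj dbo ptx mue kmv yhgw ghkv
Hunk 3: at line 5 remove [ptx,mue] add [fcc] -> 10 lines: nquxn jwg jgo defqb bnj dbo fcc kmv yhgw ghkv
Hunk 4: at line 4 remove [bnj,dbo,fcc] add [duc] -> 8 lines: nquxn jwg jgo defqb duc kmv yhgw ghkv
Hunk 5: at line 3 remove [defqb,duc,kmv] add [uhthw] -> 6 lines: nquxn jwg jgo uhthw yhgw ghkv
Final line 3: jgo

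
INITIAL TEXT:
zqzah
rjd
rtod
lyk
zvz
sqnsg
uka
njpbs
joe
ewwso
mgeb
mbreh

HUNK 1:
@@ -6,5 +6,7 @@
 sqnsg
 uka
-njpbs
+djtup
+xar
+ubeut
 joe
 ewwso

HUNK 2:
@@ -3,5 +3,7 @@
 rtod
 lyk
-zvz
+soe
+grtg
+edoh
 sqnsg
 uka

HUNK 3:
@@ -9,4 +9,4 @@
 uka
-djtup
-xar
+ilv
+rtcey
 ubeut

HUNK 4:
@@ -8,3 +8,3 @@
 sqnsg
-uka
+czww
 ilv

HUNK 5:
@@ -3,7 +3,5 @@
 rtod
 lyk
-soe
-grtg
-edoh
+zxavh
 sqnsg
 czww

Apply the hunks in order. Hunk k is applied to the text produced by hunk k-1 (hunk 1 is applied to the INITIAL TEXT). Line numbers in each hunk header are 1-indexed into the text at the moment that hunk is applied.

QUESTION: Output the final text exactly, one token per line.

Hunk 1: at line 6 remove [njpbs] add [djtup,xar,ubeut] -> 14 lines: zqzah rjd rtod lyk zvz sqnsg uka djtup xar ubeut joe ewwso mgeb mbreh
Hunk 2: at line 3 remove [zvz] add [soe,grtg,edoh] -> 16 lines: zqzah rjd rtod lyk soe grtg edoh sqnsg uka djtup xar ubeut joe ewwso mgeb mbreh
Hunk 3: at line 9 remove [djtup,xar] add [ilv,rtcey] -> 16 lines: zqzah rjd rtod lyk soe grtg edoh sqnsg uka ilv rtcey ubeut joe ewwso mgeb mbreh
Hunk 4: at line 8 remove [uka] add [czww] -> 16 lines: zqzah rjd rtod lyk soe grtg edoh sqnsg czww ilv rtcey ubeut joe ewwso mgeb mbreh
Hunk 5: at line 3 remove [soe,grtg,edoh] add [zxavh] -> 14 lines: zqzah rjd rtod lyk zxavh sqnsg czww ilv rtcey ubeut joe ewwso mgeb mbreh

Answer: zqzah
rjd
rtod
lyk
zxavh
sqnsg
czww
ilv
rtcey
ubeut
joe
ewwso
mgeb
mbreh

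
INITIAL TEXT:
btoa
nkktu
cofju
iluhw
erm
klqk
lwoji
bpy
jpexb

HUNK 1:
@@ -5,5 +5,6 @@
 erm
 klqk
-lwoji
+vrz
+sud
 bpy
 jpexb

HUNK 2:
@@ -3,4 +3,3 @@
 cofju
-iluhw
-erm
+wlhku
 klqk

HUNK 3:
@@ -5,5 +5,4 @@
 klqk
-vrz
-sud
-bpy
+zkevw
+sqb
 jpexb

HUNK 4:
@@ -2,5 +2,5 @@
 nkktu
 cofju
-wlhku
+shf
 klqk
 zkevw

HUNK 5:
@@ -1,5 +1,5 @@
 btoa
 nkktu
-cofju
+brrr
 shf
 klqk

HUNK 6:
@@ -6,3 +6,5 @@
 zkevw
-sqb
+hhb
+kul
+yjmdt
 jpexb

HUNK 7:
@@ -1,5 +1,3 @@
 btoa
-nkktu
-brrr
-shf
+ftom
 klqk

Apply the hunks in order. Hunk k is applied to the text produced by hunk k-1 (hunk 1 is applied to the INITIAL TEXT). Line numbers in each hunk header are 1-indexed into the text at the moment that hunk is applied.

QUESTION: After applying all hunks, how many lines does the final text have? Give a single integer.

Answer: 8

Derivation:
Hunk 1: at line 5 remove [lwoji] add [vrz,sud] -> 10 lines: btoa nkktu cofju iluhw erm klqk vrz sud bpy jpexb
Hunk 2: at line 3 remove [iluhw,erm] add [wlhku] -> 9 lines: btoa nkktu cofju wlhku klqk vrz sud bpy jpexb
Hunk 3: at line 5 remove [vrz,sud,bpy] add [zkevw,sqb] -> 8 lines: btoa nkktu cofju wlhku klqk zkevw sqb jpexb
Hunk 4: at line 2 remove [wlhku] add [shf] -> 8 lines: btoa nkktu cofju shf klqk zkevw sqb jpexb
Hunk 5: at line 1 remove [cofju] add [brrr] -> 8 lines: btoa nkktu brrr shf klqk zkevw sqb jpexb
Hunk 6: at line 6 remove [sqb] add [hhb,kul,yjmdt] -> 10 lines: btoa nkktu brrr shf klqk zkevw hhb kul yjmdt jpexb
Hunk 7: at line 1 remove [nkktu,brrr,shf] add [ftom] -> 8 lines: btoa ftom klqk zkevw hhb kul yjmdt jpexb
Final line count: 8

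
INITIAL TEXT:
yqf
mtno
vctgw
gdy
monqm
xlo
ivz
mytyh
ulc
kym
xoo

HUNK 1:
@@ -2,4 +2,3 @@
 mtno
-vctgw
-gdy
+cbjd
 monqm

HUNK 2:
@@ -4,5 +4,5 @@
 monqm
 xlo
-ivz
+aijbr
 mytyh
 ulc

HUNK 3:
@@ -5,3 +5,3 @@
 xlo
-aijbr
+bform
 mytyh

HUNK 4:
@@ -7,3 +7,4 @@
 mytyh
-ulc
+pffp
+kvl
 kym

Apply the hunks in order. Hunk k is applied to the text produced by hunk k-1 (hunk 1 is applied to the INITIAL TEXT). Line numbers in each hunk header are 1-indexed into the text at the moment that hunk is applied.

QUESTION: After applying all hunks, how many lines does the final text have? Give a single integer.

Answer: 11

Derivation:
Hunk 1: at line 2 remove [vctgw,gdy] add [cbjd] -> 10 lines: yqf mtno cbjd monqm xlo ivz mytyh ulc kym xoo
Hunk 2: at line 4 remove [ivz] add [aijbr] -> 10 lines: yqf mtno cbjd monqm xlo aijbr mytyh ulc kym xoo
Hunk 3: at line 5 remove [aijbr] add [bform] -> 10 lines: yqf mtno cbjd monqm xlo bform mytyh ulc kym xoo
Hunk 4: at line 7 remove [ulc] add [pffp,kvl] -> 11 lines: yqf mtno cbjd monqm xlo bform mytyh pffp kvl kym xoo
Final line count: 11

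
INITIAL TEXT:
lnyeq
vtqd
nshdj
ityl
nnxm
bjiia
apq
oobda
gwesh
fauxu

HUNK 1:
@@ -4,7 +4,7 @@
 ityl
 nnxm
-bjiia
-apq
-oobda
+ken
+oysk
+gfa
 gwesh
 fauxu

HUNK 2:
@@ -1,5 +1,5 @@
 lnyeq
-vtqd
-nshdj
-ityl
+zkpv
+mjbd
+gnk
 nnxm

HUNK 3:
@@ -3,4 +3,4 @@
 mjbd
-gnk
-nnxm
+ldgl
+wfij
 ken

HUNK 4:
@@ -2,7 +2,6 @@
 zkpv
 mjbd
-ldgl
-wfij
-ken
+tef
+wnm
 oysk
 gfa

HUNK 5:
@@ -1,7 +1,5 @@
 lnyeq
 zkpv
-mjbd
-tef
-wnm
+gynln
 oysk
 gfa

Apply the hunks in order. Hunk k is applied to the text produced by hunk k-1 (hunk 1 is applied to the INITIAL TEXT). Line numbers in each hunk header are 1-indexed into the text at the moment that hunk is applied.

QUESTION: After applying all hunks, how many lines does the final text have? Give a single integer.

Hunk 1: at line 4 remove [bjiia,apq,oobda] add [ken,oysk,gfa] -> 10 lines: lnyeq vtqd nshdj ityl nnxm ken oysk gfa gwesh fauxu
Hunk 2: at line 1 remove [vtqd,nshdj,ityl] add [zkpv,mjbd,gnk] -> 10 lines: lnyeq zkpv mjbd gnk nnxm ken oysk gfa gwesh fauxu
Hunk 3: at line 3 remove [gnk,nnxm] add [ldgl,wfij] -> 10 lines: lnyeq zkpv mjbd ldgl wfij ken oysk gfa gwesh fauxu
Hunk 4: at line 2 remove [ldgl,wfij,ken] add [tef,wnm] -> 9 lines: lnyeq zkpv mjbd tef wnm oysk gfa gwesh fauxu
Hunk 5: at line 1 remove [mjbd,tef,wnm] add [gynln] -> 7 lines: lnyeq zkpv gynln oysk gfa gwesh fauxu
Final line count: 7

Answer: 7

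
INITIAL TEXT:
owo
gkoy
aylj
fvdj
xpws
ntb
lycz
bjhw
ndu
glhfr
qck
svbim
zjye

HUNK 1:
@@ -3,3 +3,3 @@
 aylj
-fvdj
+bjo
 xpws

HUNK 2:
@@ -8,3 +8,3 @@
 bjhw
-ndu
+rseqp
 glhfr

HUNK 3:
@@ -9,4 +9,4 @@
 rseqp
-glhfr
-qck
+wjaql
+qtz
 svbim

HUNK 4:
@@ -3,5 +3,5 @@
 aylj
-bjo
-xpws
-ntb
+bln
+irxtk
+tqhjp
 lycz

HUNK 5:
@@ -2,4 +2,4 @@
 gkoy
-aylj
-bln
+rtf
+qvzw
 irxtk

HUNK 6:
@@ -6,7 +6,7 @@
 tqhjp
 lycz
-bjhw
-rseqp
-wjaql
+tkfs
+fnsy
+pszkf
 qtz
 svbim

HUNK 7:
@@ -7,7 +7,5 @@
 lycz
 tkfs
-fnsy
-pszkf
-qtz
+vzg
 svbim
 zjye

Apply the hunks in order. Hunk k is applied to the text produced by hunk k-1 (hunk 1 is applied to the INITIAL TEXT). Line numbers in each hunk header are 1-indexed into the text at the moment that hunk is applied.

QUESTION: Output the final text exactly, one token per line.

Hunk 1: at line 3 remove [fvdj] add [bjo] -> 13 lines: owo gkoy aylj bjo xpws ntb lycz bjhw ndu glhfr qck svbim zjye
Hunk 2: at line 8 remove [ndu] add [rseqp] -> 13 lines: owo gkoy aylj bjo xpws ntb lycz bjhw rseqp glhfr qck svbim zjye
Hunk 3: at line 9 remove [glhfr,qck] add [wjaql,qtz] -> 13 lines: owo gkoy aylj bjo xpws ntb lycz bjhw rseqp wjaql qtz svbim zjye
Hunk 4: at line 3 remove [bjo,xpws,ntb] add [bln,irxtk,tqhjp] -> 13 lines: owo gkoy aylj bln irxtk tqhjp lycz bjhw rseqp wjaql qtz svbim zjye
Hunk 5: at line 2 remove [aylj,bln] add [rtf,qvzw] -> 13 lines: owo gkoy rtf qvzw irxtk tqhjp lycz bjhw rseqp wjaql qtz svbim zjye
Hunk 6: at line 6 remove [bjhw,rseqp,wjaql] add [tkfs,fnsy,pszkf] -> 13 lines: owo gkoy rtf qvzw irxtk tqhjp lycz tkfs fnsy pszkf qtz svbim zjye
Hunk 7: at line 7 remove [fnsy,pszkf,qtz] add [vzg] -> 11 lines: owo gkoy rtf qvzw irxtk tqhjp lycz tkfs vzg svbim zjye

Answer: owo
gkoy
rtf
qvzw
irxtk
tqhjp
lycz
tkfs
vzg
svbim
zjye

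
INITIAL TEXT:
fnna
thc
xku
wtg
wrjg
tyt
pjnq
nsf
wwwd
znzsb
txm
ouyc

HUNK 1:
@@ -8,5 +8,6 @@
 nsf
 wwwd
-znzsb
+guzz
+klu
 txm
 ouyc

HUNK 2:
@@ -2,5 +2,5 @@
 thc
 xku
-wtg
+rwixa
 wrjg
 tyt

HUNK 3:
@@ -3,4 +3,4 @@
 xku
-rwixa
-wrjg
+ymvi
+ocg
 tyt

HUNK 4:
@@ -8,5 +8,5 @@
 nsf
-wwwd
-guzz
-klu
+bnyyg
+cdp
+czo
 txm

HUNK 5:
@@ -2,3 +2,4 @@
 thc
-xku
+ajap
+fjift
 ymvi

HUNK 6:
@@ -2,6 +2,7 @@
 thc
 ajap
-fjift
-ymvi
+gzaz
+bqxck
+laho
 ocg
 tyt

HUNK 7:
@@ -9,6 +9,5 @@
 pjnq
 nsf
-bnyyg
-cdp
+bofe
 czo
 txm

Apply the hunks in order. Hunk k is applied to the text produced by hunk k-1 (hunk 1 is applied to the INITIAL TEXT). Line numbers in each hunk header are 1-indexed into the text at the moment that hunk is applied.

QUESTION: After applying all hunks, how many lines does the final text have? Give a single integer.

Hunk 1: at line 8 remove [znzsb] add [guzz,klu] -> 13 lines: fnna thc xku wtg wrjg tyt pjnq nsf wwwd guzz klu txm ouyc
Hunk 2: at line 2 remove [wtg] add [rwixa] -> 13 lines: fnna thc xku rwixa wrjg tyt pjnq nsf wwwd guzz klu txm ouyc
Hunk 3: at line 3 remove [rwixa,wrjg] add [ymvi,ocg] -> 13 lines: fnna thc xku ymvi ocg tyt pjnq nsf wwwd guzz klu txm ouyc
Hunk 4: at line 8 remove [wwwd,guzz,klu] add [bnyyg,cdp,czo] -> 13 lines: fnna thc xku ymvi ocg tyt pjnq nsf bnyyg cdp czo txm ouyc
Hunk 5: at line 2 remove [xku] add [ajap,fjift] -> 14 lines: fnna thc ajap fjift ymvi ocg tyt pjnq nsf bnyyg cdp czo txm ouyc
Hunk 6: at line 2 remove [fjift,ymvi] add [gzaz,bqxck,laho] -> 15 lines: fnna thc ajap gzaz bqxck laho ocg tyt pjnq nsf bnyyg cdp czo txm ouyc
Hunk 7: at line 9 remove [bnyyg,cdp] add [bofe] -> 14 lines: fnna thc ajap gzaz bqxck laho ocg tyt pjnq nsf bofe czo txm ouyc
Final line count: 14

Answer: 14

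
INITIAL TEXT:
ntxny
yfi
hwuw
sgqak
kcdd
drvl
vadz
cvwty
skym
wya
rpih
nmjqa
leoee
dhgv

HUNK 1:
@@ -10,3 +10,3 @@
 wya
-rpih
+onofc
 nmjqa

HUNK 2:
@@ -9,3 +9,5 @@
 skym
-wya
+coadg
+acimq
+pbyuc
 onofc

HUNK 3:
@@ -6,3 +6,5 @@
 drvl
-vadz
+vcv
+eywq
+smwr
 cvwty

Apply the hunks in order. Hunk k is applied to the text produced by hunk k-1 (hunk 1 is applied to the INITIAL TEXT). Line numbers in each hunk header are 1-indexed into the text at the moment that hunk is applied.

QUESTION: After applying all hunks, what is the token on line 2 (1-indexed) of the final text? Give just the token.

Hunk 1: at line 10 remove [rpih] add [onofc] -> 14 lines: ntxny yfi hwuw sgqak kcdd drvl vadz cvwty skym wya onofc nmjqa leoee dhgv
Hunk 2: at line 9 remove [wya] add [coadg,acimq,pbyuc] -> 16 lines: ntxny yfi hwuw sgqak kcdd drvl vadz cvwty skym coadg acimq pbyuc onofc nmjqa leoee dhgv
Hunk 3: at line 6 remove [vadz] add [vcv,eywq,smwr] -> 18 lines: ntxny yfi hwuw sgqak kcdd drvl vcv eywq smwr cvwty skym coadg acimq pbyuc onofc nmjqa leoee dhgv
Final line 2: yfi

Answer: yfi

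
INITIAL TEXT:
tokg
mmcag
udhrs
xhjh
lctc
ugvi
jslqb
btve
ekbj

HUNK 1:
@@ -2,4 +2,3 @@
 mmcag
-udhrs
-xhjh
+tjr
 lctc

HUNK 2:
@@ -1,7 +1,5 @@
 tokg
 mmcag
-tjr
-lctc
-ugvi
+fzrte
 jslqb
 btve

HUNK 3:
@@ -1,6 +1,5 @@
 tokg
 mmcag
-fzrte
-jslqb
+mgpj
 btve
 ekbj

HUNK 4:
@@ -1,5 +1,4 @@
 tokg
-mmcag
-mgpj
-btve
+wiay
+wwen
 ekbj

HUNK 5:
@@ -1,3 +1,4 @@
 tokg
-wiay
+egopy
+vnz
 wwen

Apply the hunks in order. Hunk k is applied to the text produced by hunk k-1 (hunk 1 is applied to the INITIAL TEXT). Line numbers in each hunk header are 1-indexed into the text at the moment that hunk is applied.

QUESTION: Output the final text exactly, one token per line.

Hunk 1: at line 2 remove [udhrs,xhjh] add [tjr] -> 8 lines: tokg mmcag tjr lctc ugvi jslqb btve ekbj
Hunk 2: at line 1 remove [tjr,lctc,ugvi] add [fzrte] -> 6 lines: tokg mmcag fzrte jslqb btve ekbj
Hunk 3: at line 1 remove [fzrte,jslqb] add [mgpj] -> 5 lines: tokg mmcag mgpj btve ekbj
Hunk 4: at line 1 remove [mmcag,mgpj,btve] add [wiay,wwen] -> 4 lines: tokg wiay wwen ekbj
Hunk 5: at line 1 remove [wiay] add [egopy,vnz] -> 5 lines: tokg egopy vnz wwen ekbj

Answer: tokg
egopy
vnz
wwen
ekbj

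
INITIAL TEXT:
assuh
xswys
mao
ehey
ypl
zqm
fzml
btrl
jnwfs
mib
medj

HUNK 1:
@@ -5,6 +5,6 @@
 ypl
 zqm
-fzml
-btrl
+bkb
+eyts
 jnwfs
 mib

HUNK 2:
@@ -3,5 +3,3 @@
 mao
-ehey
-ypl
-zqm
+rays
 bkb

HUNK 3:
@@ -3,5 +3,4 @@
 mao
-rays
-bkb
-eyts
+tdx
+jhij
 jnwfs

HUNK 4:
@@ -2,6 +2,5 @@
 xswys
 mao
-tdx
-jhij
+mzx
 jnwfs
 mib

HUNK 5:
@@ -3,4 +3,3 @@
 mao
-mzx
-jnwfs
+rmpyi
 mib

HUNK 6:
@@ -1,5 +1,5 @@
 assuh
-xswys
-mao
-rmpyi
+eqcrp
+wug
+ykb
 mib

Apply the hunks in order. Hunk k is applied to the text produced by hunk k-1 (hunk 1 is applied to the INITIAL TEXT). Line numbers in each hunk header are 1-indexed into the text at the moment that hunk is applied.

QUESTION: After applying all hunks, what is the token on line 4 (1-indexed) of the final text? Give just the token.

Answer: ykb

Derivation:
Hunk 1: at line 5 remove [fzml,btrl] add [bkb,eyts] -> 11 lines: assuh xswys mao ehey ypl zqm bkb eyts jnwfs mib medj
Hunk 2: at line 3 remove [ehey,ypl,zqm] add [rays] -> 9 lines: assuh xswys mao rays bkb eyts jnwfs mib medj
Hunk 3: at line 3 remove [rays,bkb,eyts] add [tdx,jhij] -> 8 lines: assuh xswys mao tdx jhij jnwfs mib medj
Hunk 4: at line 2 remove [tdx,jhij] add [mzx] -> 7 lines: assuh xswys mao mzx jnwfs mib medj
Hunk 5: at line 3 remove [mzx,jnwfs] add [rmpyi] -> 6 lines: assuh xswys mao rmpyi mib medj
Hunk 6: at line 1 remove [xswys,mao,rmpyi] add [eqcrp,wug,ykb] -> 6 lines: assuh eqcrp wug ykb mib medj
Final line 4: ykb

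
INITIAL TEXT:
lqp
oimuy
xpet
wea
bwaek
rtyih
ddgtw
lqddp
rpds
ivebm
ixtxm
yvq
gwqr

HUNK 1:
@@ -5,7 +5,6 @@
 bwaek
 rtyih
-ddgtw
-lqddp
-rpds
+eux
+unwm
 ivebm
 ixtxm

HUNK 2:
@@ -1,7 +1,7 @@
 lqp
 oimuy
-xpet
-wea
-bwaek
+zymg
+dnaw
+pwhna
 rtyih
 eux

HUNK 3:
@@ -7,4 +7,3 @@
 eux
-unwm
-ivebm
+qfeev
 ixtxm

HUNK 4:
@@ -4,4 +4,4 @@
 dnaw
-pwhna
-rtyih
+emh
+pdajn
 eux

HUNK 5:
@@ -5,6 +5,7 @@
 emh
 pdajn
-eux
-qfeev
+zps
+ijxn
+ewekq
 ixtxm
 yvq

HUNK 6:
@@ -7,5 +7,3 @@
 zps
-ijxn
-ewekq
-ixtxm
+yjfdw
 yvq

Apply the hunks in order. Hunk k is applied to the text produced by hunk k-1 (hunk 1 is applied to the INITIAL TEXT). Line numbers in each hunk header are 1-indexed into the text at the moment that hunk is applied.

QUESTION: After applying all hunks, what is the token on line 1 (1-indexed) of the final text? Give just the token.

Answer: lqp

Derivation:
Hunk 1: at line 5 remove [ddgtw,lqddp,rpds] add [eux,unwm] -> 12 lines: lqp oimuy xpet wea bwaek rtyih eux unwm ivebm ixtxm yvq gwqr
Hunk 2: at line 1 remove [xpet,wea,bwaek] add [zymg,dnaw,pwhna] -> 12 lines: lqp oimuy zymg dnaw pwhna rtyih eux unwm ivebm ixtxm yvq gwqr
Hunk 3: at line 7 remove [unwm,ivebm] add [qfeev] -> 11 lines: lqp oimuy zymg dnaw pwhna rtyih eux qfeev ixtxm yvq gwqr
Hunk 4: at line 4 remove [pwhna,rtyih] add [emh,pdajn] -> 11 lines: lqp oimuy zymg dnaw emh pdajn eux qfeev ixtxm yvq gwqr
Hunk 5: at line 5 remove [eux,qfeev] add [zps,ijxn,ewekq] -> 12 lines: lqp oimuy zymg dnaw emh pdajn zps ijxn ewekq ixtxm yvq gwqr
Hunk 6: at line 7 remove [ijxn,ewekq,ixtxm] add [yjfdw] -> 10 lines: lqp oimuy zymg dnaw emh pdajn zps yjfdw yvq gwqr
Final line 1: lqp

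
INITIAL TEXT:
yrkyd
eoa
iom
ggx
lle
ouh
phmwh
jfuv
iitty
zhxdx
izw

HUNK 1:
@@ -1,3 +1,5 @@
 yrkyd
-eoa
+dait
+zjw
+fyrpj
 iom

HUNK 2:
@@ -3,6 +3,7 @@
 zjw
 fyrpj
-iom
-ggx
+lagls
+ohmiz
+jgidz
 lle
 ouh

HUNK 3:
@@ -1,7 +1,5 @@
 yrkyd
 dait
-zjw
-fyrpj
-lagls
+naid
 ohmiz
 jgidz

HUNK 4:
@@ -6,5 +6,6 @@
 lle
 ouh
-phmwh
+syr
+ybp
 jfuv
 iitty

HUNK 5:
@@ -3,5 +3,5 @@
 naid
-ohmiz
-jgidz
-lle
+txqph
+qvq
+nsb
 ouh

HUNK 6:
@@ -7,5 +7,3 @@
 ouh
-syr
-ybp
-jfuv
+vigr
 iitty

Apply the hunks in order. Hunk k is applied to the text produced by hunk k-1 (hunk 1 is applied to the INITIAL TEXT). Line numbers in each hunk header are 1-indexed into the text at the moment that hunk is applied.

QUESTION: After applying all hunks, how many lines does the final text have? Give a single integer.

Hunk 1: at line 1 remove [eoa] add [dait,zjw,fyrpj] -> 13 lines: yrkyd dait zjw fyrpj iom ggx lle ouh phmwh jfuv iitty zhxdx izw
Hunk 2: at line 3 remove [iom,ggx] add [lagls,ohmiz,jgidz] -> 14 lines: yrkyd dait zjw fyrpj lagls ohmiz jgidz lle ouh phmwh jfuv iitty zhxdx izw
Hunk 3: at line 1 remove [zjw,fyrpj,lagls] add [naid] -> 12 lines: yrkyd dait naid ohmiz jgidz lle ouh phmwh jfuv iitty zhxdx izw
Hunk 4: at line 6 remove [phmwh] add [syr,ybp] -> 13 lines: yrkyd dait naid ohmiz jgidz lle ouh syr ybp jfuv iitty zhxdx izw
Hunk 5: at line 3 remove [ohmiz,jgidz,lle] add [txqph,qvq,nsb] -> 13 lines: yrkyd dait naid txqph qvq nsb ouh syr ybp jfuv iitty zhxdx izw
Hunk 6: at line 7 remove [syr,ybp,jfuv] add [vigr] -> 11 lines: yrkyd dait naid txqph qvq nsb ouh vigr iitty zhxdx izw
Final line count: 11

Answer: 11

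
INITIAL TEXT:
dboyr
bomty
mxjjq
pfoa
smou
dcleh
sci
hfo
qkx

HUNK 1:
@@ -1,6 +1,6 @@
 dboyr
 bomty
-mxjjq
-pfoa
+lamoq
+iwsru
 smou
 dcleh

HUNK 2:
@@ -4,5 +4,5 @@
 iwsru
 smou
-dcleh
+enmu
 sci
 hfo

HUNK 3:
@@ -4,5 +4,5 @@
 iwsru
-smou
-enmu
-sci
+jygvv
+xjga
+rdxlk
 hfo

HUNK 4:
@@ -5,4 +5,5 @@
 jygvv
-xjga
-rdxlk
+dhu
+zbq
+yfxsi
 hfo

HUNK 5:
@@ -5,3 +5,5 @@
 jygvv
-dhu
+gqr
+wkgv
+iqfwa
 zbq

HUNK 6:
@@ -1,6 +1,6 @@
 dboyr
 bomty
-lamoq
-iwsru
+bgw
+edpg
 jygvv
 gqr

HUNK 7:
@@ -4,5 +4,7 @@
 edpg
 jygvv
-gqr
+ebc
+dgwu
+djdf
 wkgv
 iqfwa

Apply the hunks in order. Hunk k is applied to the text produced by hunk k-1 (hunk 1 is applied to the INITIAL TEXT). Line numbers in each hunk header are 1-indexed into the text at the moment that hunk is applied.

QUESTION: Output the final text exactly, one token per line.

Answer: dboyr
bomty
bgw
edpg
jygvv
ebc
dgwu
djdf
wkgv
iqfwa
zbq
yfxsi
hfo
qkx

Derivation:
Hunk 1: at line 1 remove [mxjjq,pfoa] add [lamoq,iwsru] -> 9 lines: dboyr bomty lamoq iwsru smou dcleh sci hfo qkx
Hunk 2: at line 4 remove [dcleh] add [enmu] -> 9 lines: dboyr bomty lamoq iwsru smou enmu sci hfo qkx
Hunk 3: at line 4 remove [smou,enmu,sci] add [jygvv,xjga,rdxlk] -> 9 lines: dboyr bomty lamoq iwsru jygvv xjga rdxlk hfo qkx
Hunk 4: at line 5 remove [xjga,rdxlk] add [dhu,zbq,yfxsi] -> 10 lines: dboyr bomty lamoq iwsru jygvv dhu zbq yfxsi hfo qkx
Hunk 5: at line 5 remove [dhu] add [gqr,wkgv,iqfwa] -> 12 lines: dboyr bomty lamoq iwsru jygvv gqr wkgv iqfwa zbq yfxsi hfo qkx
Hunk 6: at line 1 remove [lamoq,iwsru] add [bgw,edpg] -> 12 lines: dboyr bomty bgw edpg jygvv gqr wkgv iqfwa zbq yfxsi hfo qkx
Hunk 7: at line 4 remove [gqr] add [ebc,dgwu,djdf] -> 14 lines: dboyr bomty bgw edpg jygvv ebc dgwu djdf wkgv iqfwa zbq yfxsi hfo qkx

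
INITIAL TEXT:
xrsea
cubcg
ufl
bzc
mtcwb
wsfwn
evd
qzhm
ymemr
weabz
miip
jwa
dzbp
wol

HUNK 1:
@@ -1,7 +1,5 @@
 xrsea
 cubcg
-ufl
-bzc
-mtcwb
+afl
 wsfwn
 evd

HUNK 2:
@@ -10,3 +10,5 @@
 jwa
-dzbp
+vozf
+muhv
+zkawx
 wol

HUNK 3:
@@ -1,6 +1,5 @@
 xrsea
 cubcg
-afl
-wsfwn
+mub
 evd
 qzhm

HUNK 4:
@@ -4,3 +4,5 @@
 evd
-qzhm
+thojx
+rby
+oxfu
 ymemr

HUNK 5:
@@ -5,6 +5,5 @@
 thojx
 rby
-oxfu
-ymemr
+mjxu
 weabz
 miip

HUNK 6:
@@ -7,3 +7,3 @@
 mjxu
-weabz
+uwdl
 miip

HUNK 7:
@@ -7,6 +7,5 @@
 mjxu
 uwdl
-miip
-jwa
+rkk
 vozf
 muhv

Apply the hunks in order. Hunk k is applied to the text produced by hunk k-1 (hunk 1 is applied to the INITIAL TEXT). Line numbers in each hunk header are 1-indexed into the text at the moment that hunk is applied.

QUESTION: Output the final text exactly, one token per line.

Answer: xrsea
cubcg
mub
evd
thojx
rby
mjxu
uwdl
rkk
vozf
muhv
zkawx
wol

Derivation:
Hunk 1: at line 1 remove [ufl,bzc,mtcwb] add [afl] -> 12 lines: xrsea cubcg afl wsfwn evd qzhm ymemr weabz miip jwa dzbp wol
Hunk 2: at line 10 remove [dzbp] add [vozf,muhv,zkawx] -> 14 lines: xrsea cubcg afl wsfwn evd qzhm ymemr weabz miip jwa vozf muhv zkawx wol
Hunk 3: at line 1 remove [afl,wsfwn] add [mub] -> 13 lines: xrsea cubcg mub evd qzhm ymemr weabz miip jwa vozf muhv zkawx wol
Hunk 4: at line 4 remove [qzhm] add [thojx,rby,oxfu] -> 15 lines: xrsea cubcg mub evd thojx rby oxfu ymemr weabz miip jwa vozf muhv zkawx wol
Hunk 5: at line 5 remove [oxfu,ymemr] add [mjxu] -> 14 lines: xrsea cubcg mub evd thojx rby mjxu weabz miip jwa vozf muhv zkawx wol
Hunk 6: at line 7 remove [weabz] add [uwdl] -> 14 lines: xrsea cubcg mub evd thojx rby mjxu uwdl miip jwa vozf muhv zkawx wol
Hunk 7: at line 7 remove [miip,jwa] add [rkk] -> 13 lines: xrsea cubcg mub evd thojx rby mjxu uwdl rkk vozf muhv zkawx wol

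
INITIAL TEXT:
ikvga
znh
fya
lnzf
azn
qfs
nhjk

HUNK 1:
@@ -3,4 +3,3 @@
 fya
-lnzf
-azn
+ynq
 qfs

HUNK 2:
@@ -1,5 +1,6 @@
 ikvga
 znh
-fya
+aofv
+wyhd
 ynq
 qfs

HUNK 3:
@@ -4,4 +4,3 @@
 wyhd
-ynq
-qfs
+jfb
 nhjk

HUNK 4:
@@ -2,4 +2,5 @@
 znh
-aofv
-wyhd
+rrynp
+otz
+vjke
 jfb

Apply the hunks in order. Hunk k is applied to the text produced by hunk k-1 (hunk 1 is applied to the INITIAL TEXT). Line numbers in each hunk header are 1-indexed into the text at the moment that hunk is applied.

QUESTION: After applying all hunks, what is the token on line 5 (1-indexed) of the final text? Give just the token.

Answer: vjke

Derivation:
Hunk 1: at line 3 remove [lnzf,azn] add [ynq] -> 6 lines: ikvga znh fya ynq qfs nhjk
Hunk 2: at line 1 remove [fya] add [aofv,wyhd] -> 7 lines: ikvga znh aofv wyhd ynq qfs nhjk
Hunk 3: at line 4 remove [ynq,qfs] add [jfb] -> 6 lines: ikvga znh aofv wyhd jfb nhjk
Hunk 4: at line 2 remove [aofv,wyhd] add [rrynp,otz,vjke] -> 7 lines: ikvga znh rrynp otz vjke jfb nhjk
Final line 5: vjke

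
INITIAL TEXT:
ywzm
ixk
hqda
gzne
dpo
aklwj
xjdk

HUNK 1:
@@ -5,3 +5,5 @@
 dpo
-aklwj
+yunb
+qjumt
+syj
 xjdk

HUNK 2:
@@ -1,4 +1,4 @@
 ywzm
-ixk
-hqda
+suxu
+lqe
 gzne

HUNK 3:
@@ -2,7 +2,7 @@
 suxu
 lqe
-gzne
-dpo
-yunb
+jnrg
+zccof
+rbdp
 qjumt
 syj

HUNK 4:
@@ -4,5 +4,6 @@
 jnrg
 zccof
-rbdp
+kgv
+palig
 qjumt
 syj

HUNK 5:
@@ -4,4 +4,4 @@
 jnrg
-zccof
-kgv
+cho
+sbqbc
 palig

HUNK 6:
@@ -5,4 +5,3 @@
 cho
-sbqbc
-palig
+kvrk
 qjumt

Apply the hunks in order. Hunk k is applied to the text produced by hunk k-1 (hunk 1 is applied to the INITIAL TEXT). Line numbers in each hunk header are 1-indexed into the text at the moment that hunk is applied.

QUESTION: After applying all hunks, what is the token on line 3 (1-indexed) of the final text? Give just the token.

Hunk 1: at line 5 remove [aklwj] add [yunb,qjumt,syj] -> 9 lines: ywzm ixk hqda gzne dpo yunb qjumt syj xjdk
Hunk 2: at line 1 remove [ixk,hqda] add [suxu,lqe] -> 9 lines: ywzm suxu lqe gzne dpo yunb qjumt syj xjdk
Hunk 3: at line 2 remove [gzne,dpo,yunb] add [jnrg,zccof,rbdp] -> 9 lines: ywzm suxu lqe jnrg zccof rbdp qjumt syj xjdk
Hunk 4: at line 4 remove [rbdp] add [kgv,palig] -> 10 lines: ywzm suxu lqe jnrg zccof kgv palig qjumt syj xjdk
Hunk 5: at line 4 remove [zccof,kgv] add [cho,sbqbc] -> 10 lines: ywzm suxu lqe jnrg cho sbqbc palig qjumt syj xjdk
Hunk 6: at line 5 remove [sbqbc,palig] add [kvrk] -> 9 lines: ywzm suxu lqe jnrg cho kvrk qjumt syj xjdk
Final line 3: lqe

Answer: lqe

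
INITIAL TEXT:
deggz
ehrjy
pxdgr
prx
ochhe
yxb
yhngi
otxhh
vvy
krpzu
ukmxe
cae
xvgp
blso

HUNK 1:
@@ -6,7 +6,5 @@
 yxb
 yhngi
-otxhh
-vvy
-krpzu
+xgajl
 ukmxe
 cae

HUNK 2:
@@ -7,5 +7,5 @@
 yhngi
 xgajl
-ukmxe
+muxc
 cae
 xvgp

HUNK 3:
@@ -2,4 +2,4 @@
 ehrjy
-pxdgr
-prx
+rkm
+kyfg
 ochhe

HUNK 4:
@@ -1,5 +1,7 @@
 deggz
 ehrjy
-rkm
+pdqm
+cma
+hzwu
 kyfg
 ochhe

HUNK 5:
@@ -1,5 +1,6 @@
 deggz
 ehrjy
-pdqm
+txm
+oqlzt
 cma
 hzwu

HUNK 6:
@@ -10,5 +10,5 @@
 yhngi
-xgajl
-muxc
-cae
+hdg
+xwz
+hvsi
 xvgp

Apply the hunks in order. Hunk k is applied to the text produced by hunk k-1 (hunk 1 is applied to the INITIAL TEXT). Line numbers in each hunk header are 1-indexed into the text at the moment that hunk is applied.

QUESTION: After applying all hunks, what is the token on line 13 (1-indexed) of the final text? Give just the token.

Hunk 1: at line 6 remove [otxhh,vvy,krpzu] add [xgajl] -> 12 lines: deggz ehrjy pxdgr prx ochhe yxb yhngi xgajl ukmxe cae xvgp blso
Hunk 2: at line 7 remove [ukmxe] add [muxc] -> 12 lines: deggz ehrjy pxdgr prx ochhe yxb yhngi xgajl muxc cae xvgp blso
Hunk 3: at line 2 remove [pxdgr,prx] add [rkm,kyfg] -> 12 lines: deggz ehrjy rkm kyfg ochhe yxb yhngi xgajl muxc cae xvgp blso
Hunk 4: at line 1 remove [rkm] add [pdqm,cma,hzwu] -> 14 lines: deggz ehrjy pdqm cma hzwu kyfg ochhe yxb yhngi xgajl muxc cae xvgp blso
Hunk 5: at line 1 remove [pdqm] add [txm,oqlzt] -> 15 lines: deggz ehrjy txm oqlzt cma hzwu kyfg ochhe yxb yhngi xgajl muxc cae xvgp blso
Hunk 6: at line 10 remove [xgajl,muxc,cae] add [hdg,xwz,hvsi] -> 15 lines: deggz ehrjy txm oqlzt cma hzwu kyfg ochhe yxb yhngi hdg xwz hvsi xvgp blso
Final line 13: hvsi

Answer: hvsi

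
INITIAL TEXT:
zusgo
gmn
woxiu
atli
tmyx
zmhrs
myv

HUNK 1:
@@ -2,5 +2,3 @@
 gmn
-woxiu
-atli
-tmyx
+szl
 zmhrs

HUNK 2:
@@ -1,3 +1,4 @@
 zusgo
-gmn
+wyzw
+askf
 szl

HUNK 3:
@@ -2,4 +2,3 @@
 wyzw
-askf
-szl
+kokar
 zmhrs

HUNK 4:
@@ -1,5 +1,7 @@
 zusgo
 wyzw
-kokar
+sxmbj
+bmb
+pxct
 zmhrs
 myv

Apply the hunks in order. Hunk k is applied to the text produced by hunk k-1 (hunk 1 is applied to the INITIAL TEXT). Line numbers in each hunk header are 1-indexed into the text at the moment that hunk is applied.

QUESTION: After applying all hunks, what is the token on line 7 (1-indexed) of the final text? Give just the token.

Hunk 1: at line 2 remove [woxiu,atli,tmyx] add [szl] -> 5 lines: zusgo gmn szl zmhrs myv
Hunk 2: at line 1 remove [gmn] add [wyzw,askf] -> 6 lines: zusgo wyzw askf szl zmhrs myv
Hunk 3: at line 2 remove [askf,szl] add [kokar] -> 5 lines: zusgo wyzw kokar zmhrs myv
Hunk 4: at line 1 remove [kokar] add [sxmbj,bmb,pxct] -> 7 lines: zusgo wyzw sxmbj bmb pxct zmhrs myv
Final line 7: myv

Answer: myv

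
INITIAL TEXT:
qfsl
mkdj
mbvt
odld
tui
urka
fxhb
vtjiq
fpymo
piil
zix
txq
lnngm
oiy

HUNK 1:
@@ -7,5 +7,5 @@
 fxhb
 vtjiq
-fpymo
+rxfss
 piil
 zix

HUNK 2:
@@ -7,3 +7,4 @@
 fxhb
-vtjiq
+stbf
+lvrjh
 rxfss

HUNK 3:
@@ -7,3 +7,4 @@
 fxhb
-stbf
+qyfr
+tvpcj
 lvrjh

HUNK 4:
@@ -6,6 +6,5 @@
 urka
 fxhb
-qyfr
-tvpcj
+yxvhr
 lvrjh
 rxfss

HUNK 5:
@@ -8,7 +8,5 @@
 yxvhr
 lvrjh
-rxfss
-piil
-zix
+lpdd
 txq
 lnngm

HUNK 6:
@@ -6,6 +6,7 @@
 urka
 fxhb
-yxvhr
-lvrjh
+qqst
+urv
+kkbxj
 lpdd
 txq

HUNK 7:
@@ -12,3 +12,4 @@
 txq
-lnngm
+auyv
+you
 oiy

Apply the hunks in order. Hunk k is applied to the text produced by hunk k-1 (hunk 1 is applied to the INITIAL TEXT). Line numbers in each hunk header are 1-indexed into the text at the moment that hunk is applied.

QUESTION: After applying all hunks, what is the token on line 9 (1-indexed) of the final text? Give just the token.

Answer: urv

Derivation:
Hunk 1: at line 7 remove [fpymo] add [rxfss] -> 14 lines: qfsl mkdj mbvt odld tui urka fxhb vtjiq rxfss piil zix txq lnngm oiy
Hunk 2: at line 7 remove [vtjiq] add [stbf,lvrjh] -> 15 lines: qfsl mkdj mbvt odld tui urka fxhb stbf lvrjh rxfss piil zix txq lnngm oiy
Hunk 3: at line 7 remove [stbf] add [qyfr,tvpcj] -> 16 lines: qfsl mkdj mbvt odld tui urka fxhb qyfr tvpcj lvrjh rxfss piil zix txq lnngm oiy
Hunk 4: at line 6 remove [qyfr,tvpcj] add [yxvhr] -> 15 lines: qfsl mkdj mbvt odld tui urka fxhb yxvhr lvrjh rxfss piil zix txq lnngm oiy
Hunk 5: at line 8 remove [rxfss,piil,zix] add [lpdd] -> 13 lines: qfsl mkdj mbvt odld tui urka fxhb yxvhr lvrjh lpdd txq lnngm oiy
Hunk 6: at line 6 remove [yxvhr,lvrjh] add [qqst,urv,kkbxj] -> 14 lines: qfsl mkdj mbvt odld tui urka fxhb qqst urv kkbxj lpdd txq lnngm oiy
Hunk 7: at line 12 remove [lnngm] add [auyv,you] -> 15 lines: qfsl mkdj mbvt odld tui urka fxhb qqst urv kkbxj lpdd txq auyv you oiy
Final line 9: urv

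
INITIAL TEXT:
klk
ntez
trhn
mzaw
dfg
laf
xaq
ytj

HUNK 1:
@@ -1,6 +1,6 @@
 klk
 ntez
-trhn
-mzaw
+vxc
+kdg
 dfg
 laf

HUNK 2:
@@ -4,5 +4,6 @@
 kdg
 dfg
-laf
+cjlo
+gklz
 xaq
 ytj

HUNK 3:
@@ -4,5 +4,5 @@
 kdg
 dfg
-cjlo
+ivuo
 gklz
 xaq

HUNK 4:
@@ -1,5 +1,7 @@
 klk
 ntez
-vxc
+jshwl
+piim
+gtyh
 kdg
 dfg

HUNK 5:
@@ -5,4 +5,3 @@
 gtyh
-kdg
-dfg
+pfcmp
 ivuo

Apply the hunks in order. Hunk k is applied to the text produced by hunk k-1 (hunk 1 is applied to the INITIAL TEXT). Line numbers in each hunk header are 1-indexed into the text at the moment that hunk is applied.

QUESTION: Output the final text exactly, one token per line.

Answer: klk
ntez
jshwl
piim
gtyh
pfcmp
ivuo
gklz
xaq
ytj

Derivation:
Hunk 1: at line 1 remove [trhn,mzaw] add [vxc,kdg] -> 8 lines: klk ntez vxc kdg dfg laf xaq ytj
Hunk 2: at line 4 remove [laf] add [cjlo,gklz] -> 9 lines: klk ntez vxc kdg dfg cjlo gklz xaq ytj
Hunk 3: at line 4 remove [cjlo] add [ivuo] -> 9 lines: klk ntez vxc kdg dfg ivuo gklz xaq ytj
Hunk 4: at line 1 remove [vxc] add [jshwl,piim,gtyh] -> 11 lines: klk ntez jshwl piim gtyh kdg dfg ivuo gklz xaq ytj
Hunk 5: at line 5 remove [kdg,dfg] add [pfcmp] -> 10 lines: klk ntez jshwl piim gtyh pfcmp ivuo gklz xaq ytj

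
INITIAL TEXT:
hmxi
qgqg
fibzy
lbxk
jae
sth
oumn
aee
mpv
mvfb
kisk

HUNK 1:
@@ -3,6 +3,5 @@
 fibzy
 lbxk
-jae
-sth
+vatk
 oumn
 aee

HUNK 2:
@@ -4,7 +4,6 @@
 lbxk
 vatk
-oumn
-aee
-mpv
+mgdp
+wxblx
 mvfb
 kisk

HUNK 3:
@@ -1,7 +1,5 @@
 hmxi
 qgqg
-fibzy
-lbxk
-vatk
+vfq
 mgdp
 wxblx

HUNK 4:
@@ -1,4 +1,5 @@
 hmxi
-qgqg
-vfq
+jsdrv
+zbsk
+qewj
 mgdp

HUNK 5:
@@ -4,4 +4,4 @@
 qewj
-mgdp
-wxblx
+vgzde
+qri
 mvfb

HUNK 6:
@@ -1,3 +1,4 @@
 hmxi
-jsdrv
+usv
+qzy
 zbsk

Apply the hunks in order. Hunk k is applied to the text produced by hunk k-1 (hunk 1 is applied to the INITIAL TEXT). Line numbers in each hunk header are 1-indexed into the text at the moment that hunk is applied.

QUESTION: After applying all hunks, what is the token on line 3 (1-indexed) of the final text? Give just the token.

Hunk 1: at line 3 remove [jae,sth] add [vatk] -> 10 lines: hmxi qgqg fibzy lbxk vatk oumn aee mpv mvfb kisk
Hunk 2: at line 4 remove [oumn,aee,mpv] add [mgdp,wxblx] -> 9 lines: hmxi qgqg fibzy lbxk vatk mgdp wxblx mvfb kisk
Hunk 3: at line 1 remove [fibzy,lbxk,vatk] add [vfq] -> 7 lines: hmxi qgqg vfq mgdp wxblx mvfb kisk
Hunk 4: at line 1 remove [qgqg,vfq] add [jsdrv,zbsk,qewj] -> 8 lines: hmxi jsdrv zbsk qewj mgdp wxblx mvfb kisk
Hunk 5: at line 4 remove [mgdp,wxblx] add [vgzde,qri] -> 8 lines: hmxi jsdrv zbsk qewj vgzde qri mvfb kisk
Hunk 6: at line 1 remove [jsdrv] add [usv,qzy] -> 9 lines: hmxi usv qzy zbsk qewj vgzde qri mvfb kisk
Final line 3: qzy

Answer: qzy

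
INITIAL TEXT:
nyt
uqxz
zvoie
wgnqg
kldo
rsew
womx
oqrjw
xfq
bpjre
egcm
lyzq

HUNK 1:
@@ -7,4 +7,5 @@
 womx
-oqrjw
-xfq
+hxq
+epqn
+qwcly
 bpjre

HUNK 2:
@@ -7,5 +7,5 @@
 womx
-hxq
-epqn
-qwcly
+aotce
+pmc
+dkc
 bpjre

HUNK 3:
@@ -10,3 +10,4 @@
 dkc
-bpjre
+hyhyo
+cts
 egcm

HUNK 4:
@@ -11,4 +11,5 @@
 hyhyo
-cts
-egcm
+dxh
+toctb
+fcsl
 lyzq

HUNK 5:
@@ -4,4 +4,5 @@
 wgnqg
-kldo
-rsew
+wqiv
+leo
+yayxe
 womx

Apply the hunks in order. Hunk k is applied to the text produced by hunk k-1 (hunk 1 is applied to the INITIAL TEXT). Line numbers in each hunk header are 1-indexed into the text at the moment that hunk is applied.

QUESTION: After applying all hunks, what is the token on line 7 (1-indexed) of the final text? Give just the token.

Answer: yayxe

Derivation:
Hunk 1: at line 7 remove [oqrjw,xfq] add [hxq,epqn,qwcly] -> 13 lines: nyt uqxz zvoie wgnqg kldo rsew womx hxq epqn qwcly bpjre egcm lyzq
Hunk 2: at line 7 remove [hxq,epqn,qwcly] add [aotce,pmc,dkc] -> 13 lines: nyt uqxz zvoie wgnqg kldo rsew womx aotce pmc dkc bpjre egcm lyzq
Hunk 3: at line 10 remove [bpjre] add [hyhyo,cts] -> 14 lines: nyt uqxz zvoie wgnqg kldo rsew womx aotce pmc dkc hyhyo cts egcm lyzq
Hunk 4: at line 11 remove [cts,egcm] add [dxh,toctb,fcsl] -> 15 lines: nyt uqxz zvoie wgnqg kldo rsew womx aotce pmc dkc hyhyo dxh toctb fcsl lyzq
Hunk 5: at line 4 remove [kldo,rsew] add [wqiv,leo,yayxe] -> 16 lines: nyt uqxz zvoie wgnqg wqiv leo yayxe womx aotce pmc dkc hyhyo dxh toctb fcsl lyzq
Final line 7: yayxe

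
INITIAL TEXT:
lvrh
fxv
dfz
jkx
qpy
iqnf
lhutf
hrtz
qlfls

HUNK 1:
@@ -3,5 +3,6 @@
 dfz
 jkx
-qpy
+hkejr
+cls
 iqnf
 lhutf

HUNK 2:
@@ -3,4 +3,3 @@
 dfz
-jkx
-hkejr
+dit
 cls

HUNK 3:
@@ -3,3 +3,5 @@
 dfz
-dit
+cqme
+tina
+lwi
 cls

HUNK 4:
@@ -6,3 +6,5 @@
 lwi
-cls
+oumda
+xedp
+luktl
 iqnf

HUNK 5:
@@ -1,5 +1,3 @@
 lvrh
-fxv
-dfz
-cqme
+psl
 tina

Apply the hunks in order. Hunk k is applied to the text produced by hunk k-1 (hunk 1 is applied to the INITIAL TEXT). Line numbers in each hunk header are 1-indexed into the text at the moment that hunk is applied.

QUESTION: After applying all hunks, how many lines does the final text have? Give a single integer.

Answer: 11

Derivation:
Hunk 1: at line 3 remove [qpy] add [hkejr,cls] -> 10 lines: lvrh fxv dfz jkx hkejr cls iqnf lhutf hrtz qlfls
Hunk 2: at line 3 remove [jkx,hkejr] add [dit] -> 9 lines: lvrh fxv dfz dit cls iqnf lhutf hrtz qlfls
Hunk 3: at line 3 remove [dit] add [cqme,tina,lwi] -> 11 lines: lvrh fxv dfz cqme tina lwi cls iqnf lhutf hrtz qlfls
Hunk 4: at line 6 remove [cls] add [oumda,xedp,luktl] -> 13 lines: lvrh fxv dfz cqme tina lwi oumda xedp luktl iqnf lhutf hrtz qlfls
Hunk 5: at line 1 remove [fxv,dfz,cqme] add [psl] -> 11 lines: lvrh psl tina lwi oumda xedp luktl iqnf lhutf hrtz qlfls
Final line count: 11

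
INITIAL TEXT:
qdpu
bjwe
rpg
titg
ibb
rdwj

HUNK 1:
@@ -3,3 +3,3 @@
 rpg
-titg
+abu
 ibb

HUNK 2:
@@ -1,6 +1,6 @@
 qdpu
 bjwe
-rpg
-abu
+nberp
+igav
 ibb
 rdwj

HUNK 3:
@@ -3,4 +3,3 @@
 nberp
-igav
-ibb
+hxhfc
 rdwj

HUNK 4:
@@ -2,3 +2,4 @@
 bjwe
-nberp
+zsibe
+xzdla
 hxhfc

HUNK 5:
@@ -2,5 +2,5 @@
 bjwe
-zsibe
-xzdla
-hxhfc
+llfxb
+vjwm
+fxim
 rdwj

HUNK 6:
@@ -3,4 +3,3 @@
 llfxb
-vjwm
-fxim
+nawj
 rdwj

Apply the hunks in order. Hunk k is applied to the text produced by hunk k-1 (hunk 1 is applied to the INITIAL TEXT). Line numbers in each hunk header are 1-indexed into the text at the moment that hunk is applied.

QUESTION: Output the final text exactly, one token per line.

Hunk 1: at line 3 remove [titg] add [abu] -> 6 lines: qdpu bjwe rpg abu ibb rdwj
Hunk 2: at line 1 remove [rpg,abu] add [nberp,igav] -> 6 lines: qdpu bjwe nberp igav ibb rdwj
Hunk 3: at line 3 remove [igav,ibb] add [hxhfc] -> 5 lines: qdpu bjwe nberp hxhfc rdwj
Hunk 4: at line 2 remove [nberp] add [zsibe,xzdla] -> 6 lines: qdpu bjwe zsibe xzdla hxhfc rdwj
Hunk 5: at line 2 remove [zsibe,xzdla,hxhfc] add [llfxb,vjwm,fxim] -> 6 lines: qdpu bjwe llfxb vjwm fxim rdwj
Hunk 6: at line 3 remove [vjwm,fxim] add [nawj] -> 5 lines: qdpu bjwe llfxb nawj rdwj

Answer: qdpu
bjwe
llfxb
nawj
rdwj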